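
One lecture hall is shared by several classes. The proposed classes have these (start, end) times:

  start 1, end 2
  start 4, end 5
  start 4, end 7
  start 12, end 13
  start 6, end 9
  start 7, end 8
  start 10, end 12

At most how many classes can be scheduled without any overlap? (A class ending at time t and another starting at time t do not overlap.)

5

Sort by end time and greedily take each interval whose start is ≥ the last chosen end.
By end time: (1,2), (4,5), (4,7), (7,8), (6,9), (10,12), (12,13).
Pick (1,2); next start ≥ 2 → (4,5); next start ≥ 5 → (7,8); next start ≥ 8 → (10,12); next start ≥ 12 → (12,13).
Selected 5 classes.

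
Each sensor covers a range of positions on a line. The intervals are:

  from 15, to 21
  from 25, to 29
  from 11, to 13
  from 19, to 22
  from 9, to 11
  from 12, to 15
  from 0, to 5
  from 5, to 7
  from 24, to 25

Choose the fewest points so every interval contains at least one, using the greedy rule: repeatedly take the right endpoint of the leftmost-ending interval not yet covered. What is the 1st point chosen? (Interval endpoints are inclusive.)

5

By right end: [0,5]  [5,7]  [9,11]  [11,13]  [12,15]  [15,21]  [19,22]  [24,25]  [25,29]
[0,5] uncovered → point at 5; [9,11] uncovered → point at 11; [12,15] uncovered → point at 15; [19,22] uncovered → point at 22; [24,25] uncovered → point at 25.
Points: 5, 11, 15, 22, 25 (5 total).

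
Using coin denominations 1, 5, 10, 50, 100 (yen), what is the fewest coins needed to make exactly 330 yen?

6

330 = 3×100 + 3×10
Total coins = 3 + 3 = 6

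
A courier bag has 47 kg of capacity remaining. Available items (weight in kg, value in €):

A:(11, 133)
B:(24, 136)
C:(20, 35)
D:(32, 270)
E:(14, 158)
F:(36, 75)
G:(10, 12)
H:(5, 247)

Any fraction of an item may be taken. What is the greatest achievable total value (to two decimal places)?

Sort by value per unit weight and fill in that order.
Ratios (sorted): H 49.40, A 12.09, E 11.29, D 8.44, B 5.67, F 2.08, C 1.75, G 1.20
take H (5 @ 247); take A (11 @ 133); take E (14 @ 158); take 17/32 of D → 143.44. Capacity used 47/47.
Total value = 681.44

681.44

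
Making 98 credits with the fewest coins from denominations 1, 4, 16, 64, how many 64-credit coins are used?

1

98 − 1×64→34 − 2×16→2 − 2×1→0
Count of 64: 1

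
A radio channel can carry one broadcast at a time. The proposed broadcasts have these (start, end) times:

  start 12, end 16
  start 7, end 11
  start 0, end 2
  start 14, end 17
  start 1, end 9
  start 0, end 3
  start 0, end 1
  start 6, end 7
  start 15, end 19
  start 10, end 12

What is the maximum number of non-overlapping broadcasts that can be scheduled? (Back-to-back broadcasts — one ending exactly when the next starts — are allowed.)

Sorted by end: (0,1)  (0,2)  (0,3)  (6,7)  (1,9)  (7,11)  (10,12)  (12,16)  (14,17)  (15,19)
take (0,1); skip (0,2); skip (0,3); take (6,7); take (7,11); skip (10,12); take (12,16); skip (14,17); skip (15,19).
Selected 4 broadcasts.

4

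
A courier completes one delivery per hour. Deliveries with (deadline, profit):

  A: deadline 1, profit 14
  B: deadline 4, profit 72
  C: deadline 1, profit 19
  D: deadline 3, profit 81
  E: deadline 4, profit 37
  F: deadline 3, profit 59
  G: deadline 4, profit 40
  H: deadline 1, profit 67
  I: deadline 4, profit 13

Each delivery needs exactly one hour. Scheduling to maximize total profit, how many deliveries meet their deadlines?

Profit order: D=81 B=72 H=67 F=59 G=40 E=37 C=19 A=14 I=13
Assign: D→slot 3, B→slot 4, H→slot 1, F→slot 2, G skipped, E skipped, C skipped, A skipped, I skipped.
Slots: [1:H] [2:F] [3:D] [4:B]
4 of 9 scheduled.

4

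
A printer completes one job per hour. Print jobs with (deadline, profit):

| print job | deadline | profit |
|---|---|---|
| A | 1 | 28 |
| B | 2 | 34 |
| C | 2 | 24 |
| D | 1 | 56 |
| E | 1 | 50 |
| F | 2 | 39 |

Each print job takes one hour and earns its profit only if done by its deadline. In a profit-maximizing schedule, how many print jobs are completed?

Take jobs in profit order; each goes to the latest open slot no later than its deadline.
By profit: D(d1,56), E(d1,50), F(d2,39), B(d2,34), A(d1,28), C(d2,24)
D→slot 1; E skipped; F→slot 2; B skipped; A skipped; C skipped.
2 of 6 scheduled.

2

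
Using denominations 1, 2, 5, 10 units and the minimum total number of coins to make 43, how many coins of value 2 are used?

43 = 4×10 + 1×2 + 1×1
Count of 2: 1

1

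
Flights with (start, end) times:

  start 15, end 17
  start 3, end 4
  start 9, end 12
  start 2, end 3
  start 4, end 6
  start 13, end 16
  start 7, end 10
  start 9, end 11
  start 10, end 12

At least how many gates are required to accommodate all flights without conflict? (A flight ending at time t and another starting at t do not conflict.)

Count concurrent intervals with a sweep; the peak is the room count.
starts: [2, 3, 4, 7, 9, 9, 10, 13, 15]
ends:   [3, 4, 6, 10, 11, 12, 12, 16, 17]
s2→1 e3→0 s3→1 e4→0 s4→1 e6→0 s7→1 s9→2 s9→3  — peak 3.

3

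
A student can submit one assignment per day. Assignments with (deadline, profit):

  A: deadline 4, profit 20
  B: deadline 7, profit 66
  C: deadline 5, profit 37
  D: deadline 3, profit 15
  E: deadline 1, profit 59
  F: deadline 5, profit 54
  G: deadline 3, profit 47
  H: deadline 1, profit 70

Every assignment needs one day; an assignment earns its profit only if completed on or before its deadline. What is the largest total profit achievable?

294

Sort by profit descending; place each in the latest free slot ≤ its deadline.
Profit order: H=70 B=66 E=59 F=54 G=47 C=37 A=20 D=15
Assign: H→slot 1, B→slot 7, E skipped, F→slot 5, G→slot 3, C→slot 4, A→slot 2, D skipped.
Slots: [1:H] [2:A] [3:G] [4:C] [5:F] [7:B]
Profit = 70 + 20 + 47 + 37 + 54 + 66 = 294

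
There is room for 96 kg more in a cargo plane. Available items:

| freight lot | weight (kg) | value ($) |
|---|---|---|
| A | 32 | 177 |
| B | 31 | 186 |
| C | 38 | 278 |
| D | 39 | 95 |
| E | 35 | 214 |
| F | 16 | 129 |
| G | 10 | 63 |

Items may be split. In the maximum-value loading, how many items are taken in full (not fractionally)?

Greedy by value/weight ratio, highest first.
Ratios (sorted): F 8.06, C 7.32, G 6.30, E 6.11, B 6.00, A 5.53, D 2.44
take F (16 @ 129); take C (38 @ 278); take G (10 @ 63); take 32/35 of E → 195.66. Capacity used 96/96.
3 item(s) taken whole; one partial (take 32/35 of E).

3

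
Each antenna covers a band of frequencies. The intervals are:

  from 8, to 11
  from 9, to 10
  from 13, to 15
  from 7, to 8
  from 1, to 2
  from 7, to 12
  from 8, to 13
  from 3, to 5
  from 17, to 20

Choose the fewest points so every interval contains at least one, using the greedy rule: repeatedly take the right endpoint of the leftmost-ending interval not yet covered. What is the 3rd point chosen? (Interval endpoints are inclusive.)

8

Process intervals by earliest right end; each time one isn't hit yet, stab at its right endpoint.
Sorted: [1,2] [3,5] [7,8] [9,10] [8,11] [7,12] [8,13] [13,15] [17,20]
{[1,2]} hit by 2; {[3,5]} hit by 5; {[7,8]} hit by 8; {[9,10],[8,11],[7,12],[8,13]} hit by 10; {[13,15]} hit by 15; {[17,20]} hit by 20.
Points: 2, 5, 8, 10, 15, 20 (6 total).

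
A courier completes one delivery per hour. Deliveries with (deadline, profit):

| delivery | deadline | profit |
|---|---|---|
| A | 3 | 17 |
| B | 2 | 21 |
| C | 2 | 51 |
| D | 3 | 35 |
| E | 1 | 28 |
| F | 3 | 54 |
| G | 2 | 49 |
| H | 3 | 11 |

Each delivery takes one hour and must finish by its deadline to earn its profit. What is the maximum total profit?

154

Sort by profit descending; place each in the latest free slot ≤ its deadline.
Profit order: F=54 C=51 G=49 D=35 E=28 B=21 A=17 H=11
Assign: F→slot 3, C→slot 2, G→slot 1, D skipped, E skipped, B skipped, A skipped, H skipped.
Slots: [1:G] [2:C] [3:F]
Profit = 49 + 51 + 54 = 154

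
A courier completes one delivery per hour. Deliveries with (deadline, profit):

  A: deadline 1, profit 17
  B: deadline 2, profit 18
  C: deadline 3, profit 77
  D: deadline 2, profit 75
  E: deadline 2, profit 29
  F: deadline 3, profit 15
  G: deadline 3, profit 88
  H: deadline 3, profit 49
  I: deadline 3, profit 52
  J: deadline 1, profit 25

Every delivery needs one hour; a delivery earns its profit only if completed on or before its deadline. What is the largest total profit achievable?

240

Take jobs in profit order; each goes to the latest open slot no later than its deadline.
Profit order: G=88 C=77 D=75 I=52 H=49 E=29 J=25 B=18 A=17 F=15
Assign: G→slot 3, C→slot 2, D→slot 1, I skipped, H skipped, E skipped, J skipped, B skipped, A skipped, F skipped.
Slots: [1:D] [2:C] [3:G]
Profit = 75 + 77 + 88 = 240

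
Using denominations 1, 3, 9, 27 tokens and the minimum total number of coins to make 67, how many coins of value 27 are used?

Use the largest denomination that fits, subtract, and repeat.
67 − 2×27→13 − 1×9→4 − 1×3→1 − 1×1→0
Count of 27: 2

2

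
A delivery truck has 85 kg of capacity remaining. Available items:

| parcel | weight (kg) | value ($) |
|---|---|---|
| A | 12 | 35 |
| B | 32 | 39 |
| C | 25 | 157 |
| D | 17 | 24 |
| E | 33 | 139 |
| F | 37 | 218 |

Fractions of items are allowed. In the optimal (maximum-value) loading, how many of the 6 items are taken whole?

Ratios (sorted): C 6.28, F 5.89, E 4.21, A 2.92, D 1.41, B 1.22
take C (25 @ 157); take F (37 @ 218); take 23/33 of E → 96.88. Capacity used 85/85.
2 item(s) taken whole; one partial (take 23/33 of E).

2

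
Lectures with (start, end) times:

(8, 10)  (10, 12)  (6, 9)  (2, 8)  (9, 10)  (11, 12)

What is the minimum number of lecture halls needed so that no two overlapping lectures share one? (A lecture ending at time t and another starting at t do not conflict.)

The answer is the maximum number of intervals overlapping at any instant.
Events (time:±→running): 2:+→1 6:+→2 … peak 2.

2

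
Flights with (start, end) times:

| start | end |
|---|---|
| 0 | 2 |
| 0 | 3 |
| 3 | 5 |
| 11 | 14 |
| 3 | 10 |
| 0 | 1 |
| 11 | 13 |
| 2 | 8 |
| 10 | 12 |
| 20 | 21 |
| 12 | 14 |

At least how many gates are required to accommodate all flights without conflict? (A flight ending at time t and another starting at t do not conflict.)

3

starts: [0, 0, 0, 2, 3, 3, 10, 11, 11, 12, 20]
ends:   [1, 2, 3, 5, 8, 10, 12, 13, 14, 14, 21]
s0→1 s0→2 s0→3  — peak 3.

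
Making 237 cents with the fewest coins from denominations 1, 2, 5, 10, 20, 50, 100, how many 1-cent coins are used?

Use the largest denomination that fits, subtract, and repeat.
237 − 2×100→37 − 1×20→17 − 1×10→7 − 1×5→2 − 1×2→0
Count of 1: 0

0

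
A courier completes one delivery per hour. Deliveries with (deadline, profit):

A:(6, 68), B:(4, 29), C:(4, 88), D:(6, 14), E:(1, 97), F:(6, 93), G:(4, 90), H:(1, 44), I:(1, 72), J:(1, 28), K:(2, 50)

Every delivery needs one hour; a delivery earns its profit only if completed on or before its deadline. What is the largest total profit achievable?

486

Sort by profit descending; place each in the latest free slot ≤ its deadline.
Profit order: E=97 F=93 G=90 C=88 I=72 A=68 K=50 H=44 B=29 J=28 D=14
Assign: E→slot 1, F→slot 6, G→slot 4, C→slot 3, I skipped, A→slot 5, K→slot 2, H skipped, B skipped, J skipped, D skipped.
Slots: [1:E] [2:K] [3:C] [4:G] [5:A] [6:F]
Profit = 97 + 50 + 88 + 90 + 68 + 93 = 486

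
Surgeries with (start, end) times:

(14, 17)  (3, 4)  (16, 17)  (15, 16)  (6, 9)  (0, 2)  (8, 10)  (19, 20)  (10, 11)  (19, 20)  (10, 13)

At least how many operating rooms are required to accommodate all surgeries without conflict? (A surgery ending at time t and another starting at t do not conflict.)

2

Count concurrent intervals with a sweep; the peak is the room count.
starts: [0, 3, 6, 8, 10, 10, 14, 15, 16, 19, 19]
ends:   [2, 4, 9, 10, 11, 13, 16, 17, 17, 20, 20]
s0→1 e2→0 s3→1 e4→0 s6→1 s8→2  — peak 2.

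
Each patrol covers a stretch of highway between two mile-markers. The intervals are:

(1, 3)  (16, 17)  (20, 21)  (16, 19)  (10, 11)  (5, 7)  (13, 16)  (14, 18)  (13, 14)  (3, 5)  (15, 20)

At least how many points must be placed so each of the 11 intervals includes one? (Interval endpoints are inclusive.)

6

Sort by right endpoint; whenever an interval is uncovered, place a point at its right end.
By right end: [1,3]  [3,5]  [5,7]  [10,11]  [13,14]  [13,16]  [16,17]  [14,18]  [16,19]  [15,20]  [20,21]
[1,3] uncovered → point at 3; [5,7] uncovered → point at 7; [10,11] uncovered → point at 11; [13,14] uncovered → point at 14; [16,17] uncovered → point at 17; [20,21] uncovered → point at 21.
Points: 3, 7, 11, 14, 17, 21 (6 total).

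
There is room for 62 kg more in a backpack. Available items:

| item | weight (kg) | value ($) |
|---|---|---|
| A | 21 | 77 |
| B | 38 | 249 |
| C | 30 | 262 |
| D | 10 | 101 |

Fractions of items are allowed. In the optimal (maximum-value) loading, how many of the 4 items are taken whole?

2

Ratios (sorted): D 10.10, C 8.73, B 6.55, A 3.67
take D (10 @ 101); take C (30 @ 262); take 22/38 of B → 144.16. Capacity used 62/62.
2 item(s) taken whole; one partial (take 22/38 of B).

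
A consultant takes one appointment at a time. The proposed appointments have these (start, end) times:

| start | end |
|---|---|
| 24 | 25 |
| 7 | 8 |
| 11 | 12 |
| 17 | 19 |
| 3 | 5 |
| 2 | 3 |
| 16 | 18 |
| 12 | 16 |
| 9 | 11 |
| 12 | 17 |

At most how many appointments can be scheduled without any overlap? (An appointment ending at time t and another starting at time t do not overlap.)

Sort by end time and greedily take each interval whose start is ≥ the last chosen end.
By end time: (2,3), (3,5), (7,8), (9,11), (11,12), (12,16), (12,17), (16,18), (17,19), (24,25).
Pick (2,3); next start ≥ 3 → (3,5); next start ≥ 5 → (7,8); next start ≥ 8 → (9,11); next start ≥ 11 → (11,12); next start ≥ 12 → (12,16); next start ≥ 16 → (16,18); next start ≥ 18 → (24,25).
Selected 8 appointments.

8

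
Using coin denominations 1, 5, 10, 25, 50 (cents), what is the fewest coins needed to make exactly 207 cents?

207 − 4×50→7 − 1×5→2 − 2×1→0
Total coins = 4 + 1 + 2 = 7

7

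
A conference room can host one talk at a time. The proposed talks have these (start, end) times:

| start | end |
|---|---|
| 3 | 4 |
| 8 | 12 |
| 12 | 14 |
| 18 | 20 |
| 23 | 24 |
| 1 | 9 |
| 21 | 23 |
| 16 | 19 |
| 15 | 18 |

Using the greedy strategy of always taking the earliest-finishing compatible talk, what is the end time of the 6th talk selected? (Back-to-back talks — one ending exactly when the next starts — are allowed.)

Sort by end time and greedily take each interval whose start is ≥ the last chosen end.
Sorted by end: (3,4)  (1,9)  (8,12)  (12,14)  (15,18)  (16,19)  (18,20)  (21,23)  (23,24)
take (3,4); skip (1,9); take (8,12); take (12,14); take (15,18); take (18,20); take (21,23); take (23,24).
Selected: (3,4) (8,12) (12,14) (15,18) (18,20) (21,23) (23,24)

23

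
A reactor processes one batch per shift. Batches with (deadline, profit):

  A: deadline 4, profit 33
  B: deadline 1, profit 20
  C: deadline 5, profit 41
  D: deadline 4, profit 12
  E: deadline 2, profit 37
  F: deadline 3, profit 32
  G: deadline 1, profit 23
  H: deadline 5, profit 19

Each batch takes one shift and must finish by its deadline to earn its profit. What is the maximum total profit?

166

Profit order: C=41 E=37 A=33 F=32 G=23 B=20 H=19 D=12
Assign: C→slot 5, E→slot 2, A→slot 4, F→slot 3, G→slot 1, B skipped, H skipped, D skipped.
Slots: [1:G] [2:E] [3:F] [4:A] [5:C]
Profit = 23 + 37 + 32 + 33 + 41 = 166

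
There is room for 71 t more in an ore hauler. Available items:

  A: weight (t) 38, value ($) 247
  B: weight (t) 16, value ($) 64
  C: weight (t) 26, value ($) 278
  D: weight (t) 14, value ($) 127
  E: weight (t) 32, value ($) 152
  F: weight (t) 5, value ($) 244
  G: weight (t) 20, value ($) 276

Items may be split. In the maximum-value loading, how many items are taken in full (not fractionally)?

Greedy by value/weight ratio, highest first.
Order: F (244/5=48.80) > G (276/20=13.80) > C (278/26=10.69) > D (127/14=9.07) > A (247/38=6.50) > E (152/32=4.75) > B (64/16=4.00)
Fill: take F (5 @ 244) → take G (20 @ 276) → take C (26 @ 278) → take D (14 @ 127) → take 6/38 of A → 39.00; 71/71 used.
4 item(s) taken whole; one partial (take 6/38 of A).

4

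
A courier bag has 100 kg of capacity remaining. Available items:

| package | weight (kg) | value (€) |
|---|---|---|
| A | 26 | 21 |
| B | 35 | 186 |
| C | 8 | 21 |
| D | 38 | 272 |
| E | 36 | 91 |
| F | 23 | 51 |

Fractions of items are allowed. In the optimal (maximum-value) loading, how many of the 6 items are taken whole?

Order: D (272/38=7.16) > B (186/35=5.31) > C (21/8=2.62) > E (91/36=2.53) > F (51/23=2.22) > A (21/26=0.81)
Fill: take D (38 @ 272) → take B (35 @ 186) → take C (8 @ 21) → take 19/36 of E → 48.03; 100/100 used.
3 item(s) taken whole; one partial (take 19/36 of E).

3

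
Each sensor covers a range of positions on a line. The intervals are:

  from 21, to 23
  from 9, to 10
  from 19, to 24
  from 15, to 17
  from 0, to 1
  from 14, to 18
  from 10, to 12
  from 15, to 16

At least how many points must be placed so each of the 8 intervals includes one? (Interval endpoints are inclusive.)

4

Process intervals by earliest right end; each time one isn't hit yet, stab at its right endpoint.
Sorted: [0,1] [9,10] [10,12] [15,16] [15,17] [14,18] [21,23] [19,24]
{[0,1]} hit by 1; {[9,10],[10,12]} hit by 10; {[15,16],[15,17],[14,18]} hit by 16; {[21,23],[19,24]} hit by 23.
Points: 1, 10, 16, 23 (4 total).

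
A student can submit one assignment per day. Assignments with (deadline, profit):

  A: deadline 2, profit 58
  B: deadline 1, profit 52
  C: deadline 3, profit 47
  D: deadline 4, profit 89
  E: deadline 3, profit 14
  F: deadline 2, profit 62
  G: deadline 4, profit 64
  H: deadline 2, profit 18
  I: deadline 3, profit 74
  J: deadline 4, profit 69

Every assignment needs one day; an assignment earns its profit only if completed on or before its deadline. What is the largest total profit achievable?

296

Profit order: D=89 I=74 J=69 G=64 F=62 A=58 B=52 C=47 H=18 E=14
Assign: D→slot 4, I→slot 3, J→slot 2, G→slot 1, F skipped, A skipped, B skipped, C skipped, H skipped, E skipped.
Slots: [1:G] [2:J] [3:I] [4:D]
Profit = 64 + 69 + 74 + 89 = 296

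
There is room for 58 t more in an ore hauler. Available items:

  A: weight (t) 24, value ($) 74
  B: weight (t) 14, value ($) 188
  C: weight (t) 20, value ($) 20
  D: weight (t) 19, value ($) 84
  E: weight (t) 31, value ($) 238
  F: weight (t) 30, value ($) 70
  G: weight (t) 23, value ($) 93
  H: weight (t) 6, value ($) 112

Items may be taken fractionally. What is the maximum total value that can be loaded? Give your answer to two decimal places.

Sort by value per unit weight and fill in that order.
Ratios (sorted): H 18.67, B 13.43, E 7.68, D 4.42, G 4.04, A 3.08, F 2.33, C 1.00
take H (6 @ 112); take B (14 @ 188); take E (31 @ 238); take 7/19 of D → 30.95. Capacity used 58/58.
Total value = 568.95

568.95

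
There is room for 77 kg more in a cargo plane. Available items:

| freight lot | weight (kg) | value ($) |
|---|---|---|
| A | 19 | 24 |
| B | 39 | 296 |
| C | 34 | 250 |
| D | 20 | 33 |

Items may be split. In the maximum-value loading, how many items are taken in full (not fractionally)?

Ratios (sorted): B 7.59, C 7.35, D 1.65, A 1.26
take B (39 @ 296); take C (34 @ 250); take 4/20 of D → 6.60. Capacity used 77/77.
2 item(s) taken whole; one partial (take 4/20 of D).

2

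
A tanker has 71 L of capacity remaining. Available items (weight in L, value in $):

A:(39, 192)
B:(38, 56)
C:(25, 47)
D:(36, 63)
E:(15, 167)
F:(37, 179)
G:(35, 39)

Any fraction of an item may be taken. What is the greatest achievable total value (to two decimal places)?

441.24

Ratios (sorted): E 11.13, A 4.92, F 4.84, C 1.88, D 1.75, B 1.47, G 1.11
take E (15 @ 167); take A (39 @ 192); take 17/37 of F → 82.24. Capacity used 71/71.
Total value = 441.24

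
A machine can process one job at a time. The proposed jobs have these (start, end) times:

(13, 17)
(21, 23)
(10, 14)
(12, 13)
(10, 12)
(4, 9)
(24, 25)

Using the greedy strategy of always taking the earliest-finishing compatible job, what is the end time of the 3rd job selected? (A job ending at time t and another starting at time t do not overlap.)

Order by finish time; keep every interval that doesn't clash with the previous kept one.
Sorted by end: (4,9)  (10,12)  (12,13)  (10,14)  (13,17)  (21,23)  (24,25)
take (4,9); take (10,12); take (12,13); skip (10,14); take (13,17); take (21,23); take (24,25).
Selected: (4,9) (10,12) (12,13) (13,17) (21,23) (24,25)

13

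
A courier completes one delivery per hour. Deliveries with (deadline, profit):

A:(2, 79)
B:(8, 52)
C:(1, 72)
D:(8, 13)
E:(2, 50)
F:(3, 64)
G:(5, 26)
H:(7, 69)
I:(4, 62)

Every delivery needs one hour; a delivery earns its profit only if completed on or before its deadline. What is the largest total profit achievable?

437

Take jobs in profit order; each goes to the latest open slot no later than its deadline.
Profit order: A=79 C=72 H=69 F=64 I=62 B=52 E=50 G=26 D=13
Assign: A→slot 2, C→slot 1, H→slot 7, F→slot 3, I→slot 4, B→slot 8, E skipped, G→slot 5, D→slot 6.
Slots: [1:C] [2:A] [3:F] [4:I] [5:G] [6:D] [7:H] [8:B]
Profit = 72 + 79 + 64 + 62 + 26 + 13 + 69 + 52 = 437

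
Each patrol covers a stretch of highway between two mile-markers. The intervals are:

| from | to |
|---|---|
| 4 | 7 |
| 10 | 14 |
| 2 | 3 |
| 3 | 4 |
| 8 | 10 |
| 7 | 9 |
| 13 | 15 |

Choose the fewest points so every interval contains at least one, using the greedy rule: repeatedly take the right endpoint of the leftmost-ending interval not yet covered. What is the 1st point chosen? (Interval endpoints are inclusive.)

3

Sort by right endpoint; whenever an interval is uncovered, place a point at its right end.
By right end: [2,3]  [3,4]  [4,7]  [7,9]  [8,10]  [10,14]  [13,15]
[2,3] uncovered → point at 3; [4,7] uncovered → point at 7; [8,10] uncovered → point at 10; [13,15] uncovered → point at 15.
Points: 3, 7, 10, 15 (4 total).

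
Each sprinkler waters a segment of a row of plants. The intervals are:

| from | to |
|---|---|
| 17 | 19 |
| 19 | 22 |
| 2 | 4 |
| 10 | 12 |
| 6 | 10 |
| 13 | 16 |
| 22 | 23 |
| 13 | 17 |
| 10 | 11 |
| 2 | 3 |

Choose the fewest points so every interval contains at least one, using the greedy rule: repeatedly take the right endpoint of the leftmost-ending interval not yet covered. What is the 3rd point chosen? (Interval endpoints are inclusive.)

16

Sort by right endpoint; whenever an interval is uncovered, place a point at its right end.
Sorted: [2,3] [2,4] [6,10] [10,11] [10,12] [13,16] [13,17] [17,19] [19,22] [22,23]
{[2,3],[2,4]} hit by 3; {[6,10],[10,11],[10,12]} hit by 10; {[13,16],[13,17]} hit by 16; {[17,19],[19,22]} hit by 19; {[22,23]} hit by 23.
Points: 3, 10, 16, 19, 23 (5 total).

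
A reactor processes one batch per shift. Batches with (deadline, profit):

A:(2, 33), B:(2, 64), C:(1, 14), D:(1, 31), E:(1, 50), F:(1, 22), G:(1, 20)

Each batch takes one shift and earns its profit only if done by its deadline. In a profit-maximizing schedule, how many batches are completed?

2

Sort by profit descending; place each in the latest free slot ≤ its deadline.
Profit order: B=64 E=50 A=33 D=31 F=22 G=20 C=14
Assign: B→slot 2, E→slot 1, A skipped, D skipped, F skipped, G skipped, C skipped.
Slots: [1:E] [2:B]
2 of 7 scheduled.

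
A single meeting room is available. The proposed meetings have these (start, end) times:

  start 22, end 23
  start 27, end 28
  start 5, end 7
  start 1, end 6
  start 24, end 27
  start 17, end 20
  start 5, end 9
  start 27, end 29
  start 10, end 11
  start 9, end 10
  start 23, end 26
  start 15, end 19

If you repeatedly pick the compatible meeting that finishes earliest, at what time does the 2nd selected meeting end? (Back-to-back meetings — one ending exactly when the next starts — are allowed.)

Sort by end time and greedily take each interval whose start is ≥ the last chosen end.
By end time: (1,6), (5,7), (5,9), (9,10), (10,11), (15,19), (17,20), (22,23), (23,26), (24,27), (27,28), (27,29).
Pick (1,6); next start ≥ 6 → (9,10); next start ≥ 10 → (10,11); next start ≥ 11 → (15,19); next start ≥ 19 → (22,23); next start ≥ 23 → (23,26); next start ≥ 26 → (27,28).
Selected: (1,6) (9,10) (10,11) (15,19) (22,23) (23,26) (27,28)

10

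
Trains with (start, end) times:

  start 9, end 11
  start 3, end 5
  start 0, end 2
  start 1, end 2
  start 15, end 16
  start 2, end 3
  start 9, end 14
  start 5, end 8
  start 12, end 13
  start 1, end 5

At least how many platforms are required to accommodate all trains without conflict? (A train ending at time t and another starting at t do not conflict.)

3

The answer is the maximum number of intervals overlapping at any instant.
starts: [0, 1, 1, 2, 3, 5, 9, 9, 12, 15]
ends:   [2, 2, 3, 5, 5, 8, 11, 13, 14, 16]
s0→1 s1→2 s1→3  — peak 3.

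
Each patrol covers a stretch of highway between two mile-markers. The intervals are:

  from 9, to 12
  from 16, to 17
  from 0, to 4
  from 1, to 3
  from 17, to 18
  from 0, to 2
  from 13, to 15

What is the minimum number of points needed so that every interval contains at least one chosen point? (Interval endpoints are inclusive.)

4

By right end: [0,2]  [1,3]  [0,4]  [9,12]  [13,15]  [16,17]  [17,18]
[0,2] uncovered → point at 2; [9,12] uncovered → point at 12; [13,15] uncovered → point at 15; [16,17] uncovered → point at 17.
Points: 2, 12, 15, 17 (4 total).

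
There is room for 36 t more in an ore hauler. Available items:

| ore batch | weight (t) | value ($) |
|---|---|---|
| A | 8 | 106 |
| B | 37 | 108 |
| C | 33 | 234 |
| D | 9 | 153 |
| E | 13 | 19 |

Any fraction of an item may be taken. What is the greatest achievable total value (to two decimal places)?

393.73

Ratios (sorted): D 17.00, A 13.25, C 7.09, B 2.92, E 1.46
take D (9 @ 153); take A (8 @ 106); take 19/33 of C → 134.73. Capacity used 36/36.
Total value = 393.73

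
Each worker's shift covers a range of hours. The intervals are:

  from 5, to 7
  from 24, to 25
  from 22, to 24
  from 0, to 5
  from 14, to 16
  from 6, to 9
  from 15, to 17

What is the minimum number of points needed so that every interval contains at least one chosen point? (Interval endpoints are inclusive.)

Process intervals by earliest right end; each time one isn't hit yet, stab at its right endpoint.
By right end: [0,5]  [5,7]  [6,9]  [14,16]  [15,17]  [22,24]  [24,25]
[0,5] uncovered → point at 5; [6,9] uncovered → point at 9; [14,16] uncovered → point at 16; [22,24] uncovered → point at 24.
Points: 5, 9, 16, 24 (4 total).

4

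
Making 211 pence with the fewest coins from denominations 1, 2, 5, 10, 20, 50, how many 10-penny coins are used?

211 − 4×50→11 − 1×10→1 − 1×1→0
Count of 10: 1

1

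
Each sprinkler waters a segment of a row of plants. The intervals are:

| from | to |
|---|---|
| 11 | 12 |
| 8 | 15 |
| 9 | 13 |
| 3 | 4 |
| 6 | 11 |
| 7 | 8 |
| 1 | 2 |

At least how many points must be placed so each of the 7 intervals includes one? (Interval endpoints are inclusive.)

4

Sort by right endpoint; whenever an interval is uncovered, place a point at its right end.
Sorted: [1,2] [3,4] [7,8] [6,11] [11,12] [9,13] [8,15]
{[1,2]} hit by 2; {[3,4]} hit by 4; {[7,8],[6,11]} hit by 8; {[11,12],[9,13],[8,15]} hit by 12.
Points: 2, 4, 8, 12 (4 total).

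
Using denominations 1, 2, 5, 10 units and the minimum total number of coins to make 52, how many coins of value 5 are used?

0

Greedy: take as many of the largest coin as possible, then repeat with the remainder.
52 = 5×10 + 1×2
Count of 5: 0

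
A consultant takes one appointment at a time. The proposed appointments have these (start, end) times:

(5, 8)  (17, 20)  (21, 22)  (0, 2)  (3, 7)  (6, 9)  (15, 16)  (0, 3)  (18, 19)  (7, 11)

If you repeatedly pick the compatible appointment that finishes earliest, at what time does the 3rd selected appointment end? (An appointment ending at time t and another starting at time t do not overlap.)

Order by finish time; keep every interval that doesn't clash with the previous kept one.
Sorted by end: (0,2)  (0,3)  (3,7)  (5,8)  (6,9)  (7,11)  (15,16)  (18,19)  (17,20)  (21,22)
take (0,2); take (3,7); skip (6,9); take (7,11); take (15,16); take (18,19); take (21,22).
Selected: (0,2) (3,7) (7,11) (15,16) (18,19) (21,22)

11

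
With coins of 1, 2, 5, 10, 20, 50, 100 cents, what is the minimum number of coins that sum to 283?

7

Use the largest denomination that fits, subtract, and repeat.
283 − 2×100→83 − 1×50→33 − 1×20→13 − 1×10→3 − 1×2→1 − 1×1→0
Total coins = 2 + 1 + 1 + 1 + 1 + 1 = 7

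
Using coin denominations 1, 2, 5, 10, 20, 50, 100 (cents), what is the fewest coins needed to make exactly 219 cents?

6

Use the largest denomination that fits, subtract, and repeat.
219 = 2×100 + 1×10 + 1×5 + 2×2
Total coins = 2 + 1 + 1 + 2 = 6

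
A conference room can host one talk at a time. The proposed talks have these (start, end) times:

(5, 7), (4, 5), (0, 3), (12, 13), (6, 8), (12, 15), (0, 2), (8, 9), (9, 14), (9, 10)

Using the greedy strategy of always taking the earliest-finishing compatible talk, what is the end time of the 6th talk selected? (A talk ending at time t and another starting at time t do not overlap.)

Order by finish time; keep every interval that doesn't clash with the previous kept one.
By end time: (0,2), (0,3), (4,5), (5,7), (6,8), (8,9), (9,10), (12,13), (9,14), (12,15).
Pick (0,2); next start ≥ 2 → (4,5); next start ≥ 5 → (5,7); next start ≥ 7 → (8,9); next start ≥ 9 → (9,10); next start ≥ 10 → (12,13).
Selected: (0,2) (4,5) (5,7) (8,9) (9,10) (12,13)

13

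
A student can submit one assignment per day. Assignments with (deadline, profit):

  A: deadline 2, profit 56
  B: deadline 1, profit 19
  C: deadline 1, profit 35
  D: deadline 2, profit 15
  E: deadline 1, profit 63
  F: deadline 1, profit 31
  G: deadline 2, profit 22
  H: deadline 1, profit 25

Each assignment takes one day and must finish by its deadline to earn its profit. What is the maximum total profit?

119

Sort by profit descending; place each in the latest free slot ≤ its deadline.
Profit order: E=63 A=56 C=35 F=31 H=25 G=22 B=19 D=15
Assign: E→slot 1, A→slot 2, C skipped, F skipped, H skipped, G skipped, B skipped, D skipped.
Slots: [1:E] [2:A]
Profit = 63 + 56 = 119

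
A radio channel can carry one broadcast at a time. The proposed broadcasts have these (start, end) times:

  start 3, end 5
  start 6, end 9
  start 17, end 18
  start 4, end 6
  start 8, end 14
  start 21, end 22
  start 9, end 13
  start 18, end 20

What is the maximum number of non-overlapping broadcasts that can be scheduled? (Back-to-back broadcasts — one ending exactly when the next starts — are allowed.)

Sorted by end: (3,5)  (4,6)  (6,9)  (9,13)  (8,14)  (17,18)  (18,20)  (21,22)
take (3,5); skip (4,6); take (6,9); take (9,13); take (17,18); take (18,20); take (21,22).
Selected 6 broadcasts.

6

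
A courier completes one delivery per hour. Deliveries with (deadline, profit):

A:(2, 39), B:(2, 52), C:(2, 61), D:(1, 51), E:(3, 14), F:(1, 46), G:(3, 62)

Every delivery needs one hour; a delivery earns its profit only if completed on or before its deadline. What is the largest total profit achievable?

175

Take jobs in profit order; each goes to the latest open slot no later than its deadline.
By profit: G(d3,62), C(d2,61), B(d2,52), D(d1,51), F(d1,46), A(d2,39), E(d3,14)
G→slot 3; C→slot 2; B→slot 1; D skipped; F skipped; A skipped; E skipped.
Profit = 52 + 61 + 62 = 175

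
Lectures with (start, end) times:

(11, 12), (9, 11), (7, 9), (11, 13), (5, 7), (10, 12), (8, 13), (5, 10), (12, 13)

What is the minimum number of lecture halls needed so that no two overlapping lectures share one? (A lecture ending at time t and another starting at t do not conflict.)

starts: [5, 5, 7, 8, 9, 10, 11, 11, 12]
ends:   [7, 9, 10, 11, 12, 12, 13, 13, 13]
s5→1 s5→2 e7→1 s7→2 s8→3 e9→2 s9→3 e10→2 s10→3 e11→2 s11→3 s11→4  — peak 4.

4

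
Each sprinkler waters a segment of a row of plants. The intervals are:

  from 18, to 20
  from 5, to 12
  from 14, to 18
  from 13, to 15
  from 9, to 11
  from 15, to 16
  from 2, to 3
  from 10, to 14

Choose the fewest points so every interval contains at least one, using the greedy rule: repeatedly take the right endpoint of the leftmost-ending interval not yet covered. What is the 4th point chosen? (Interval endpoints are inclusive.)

20

Process intervals by earliest right end; each time one isn't hit yet, stab at its right endpoint.
By right end: [2,3]  [9,11]  [5,12]  [10,14]  [13,15]  [15,16]  [14,18]  [18,20]
[2,3] uncovered → point at 3; [9,11] uncovered → point at 11; [13,15] uncovered → point at 15; [18,20] uncovered → point at 20.
Points: 3, 11, 15, 20 (4 total).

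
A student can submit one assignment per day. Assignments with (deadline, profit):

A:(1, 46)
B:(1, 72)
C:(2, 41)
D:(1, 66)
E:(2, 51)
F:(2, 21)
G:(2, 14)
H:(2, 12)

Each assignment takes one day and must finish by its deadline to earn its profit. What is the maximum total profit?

By profit: B(d1,72), D(d1,66), E(d2,51), A(d1,46), C(d2,41), F(d2,21), G(d2,14), H(d2,12)
B→slot 1; D skipped; E→slot 2; A skipped; C skipped; F skipped; G skipped; H skipped.
Profit = 72 + 51 = 123

123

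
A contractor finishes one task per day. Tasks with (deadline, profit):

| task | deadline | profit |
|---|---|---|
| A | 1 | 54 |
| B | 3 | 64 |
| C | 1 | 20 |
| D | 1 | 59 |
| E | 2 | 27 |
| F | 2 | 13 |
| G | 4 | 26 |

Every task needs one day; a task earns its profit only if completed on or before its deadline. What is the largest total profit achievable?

176

Profit order: B=64 D=59 A=54 E=27 G=26 C=20 F=13
Assign: B→slot 3, D→slot 1, A skipped, E→slot 2, G→slot 4, C skipped, F skipped.
Slots: [1:D] [2:E] [3:B] [4:G]
Profit = 59 + 27 + 64 + 26 = 176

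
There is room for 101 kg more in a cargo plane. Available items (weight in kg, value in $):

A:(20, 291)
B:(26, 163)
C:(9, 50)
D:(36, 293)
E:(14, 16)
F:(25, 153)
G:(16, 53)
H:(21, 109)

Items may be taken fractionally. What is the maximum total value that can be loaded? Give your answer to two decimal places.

863.28

Greedy by value/weight ratio, highest first.
Ratios (sorted): A 14.55, D 8.14, B 6.27, F 6.12, C 5.56, H 5.19, G 3.31, E 1.14
take A (20 @ 291); take D (36 @ 293); take B (26 @ 163); take 19/25 of F → 116.28. Capacity used 101/101.
Total value = 863.28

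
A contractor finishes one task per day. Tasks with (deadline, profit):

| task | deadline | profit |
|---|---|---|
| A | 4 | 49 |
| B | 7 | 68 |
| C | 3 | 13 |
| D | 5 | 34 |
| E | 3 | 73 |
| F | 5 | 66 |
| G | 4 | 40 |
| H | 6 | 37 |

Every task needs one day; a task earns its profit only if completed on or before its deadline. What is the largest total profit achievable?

367

Take jobs in profit order; each goes to the latest open slot no later than its deadline.
By profit: E(d3,73), B(d7,68), F(d5,66), A(d4,49), G(d4,40), H(d6,37), D(d5,34), C(d3,13)
E→slot 3; B→slot 7; F→slot 5; A→slot 4; G→slot 2; H→slot 6; D→slot 1; C skipped.
Profit = 34 + 40 + 73 + 49 + 66 + 37 + 68 = 367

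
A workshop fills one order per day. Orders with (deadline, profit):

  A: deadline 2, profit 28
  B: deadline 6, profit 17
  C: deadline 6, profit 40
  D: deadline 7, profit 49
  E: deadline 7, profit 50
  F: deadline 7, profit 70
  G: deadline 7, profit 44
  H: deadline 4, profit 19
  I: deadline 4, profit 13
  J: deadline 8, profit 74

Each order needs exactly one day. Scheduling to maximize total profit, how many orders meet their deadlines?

8

By profit: J(d8,74), F(d7,70), E(d7,50), D(d7,49), G(d7,44), C(d6,40), A(d2,28), H(d4,19), B(d6,17), I(d4,13)
J→slot 8; F→slot 7; E→slot 6; D→slot 5; G→slot 4; C→slot 3; A→slot 2; H→slot 1; B skipped; I skipped.
8 of 10 scheduled.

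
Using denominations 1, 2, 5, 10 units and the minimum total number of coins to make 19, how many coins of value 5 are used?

Greedy: take as many of the largest coin as possible, then repeat with the remainder.
19 − 1×10→9 − 1×5→4 − 2×2→0
Count of 5: 1

1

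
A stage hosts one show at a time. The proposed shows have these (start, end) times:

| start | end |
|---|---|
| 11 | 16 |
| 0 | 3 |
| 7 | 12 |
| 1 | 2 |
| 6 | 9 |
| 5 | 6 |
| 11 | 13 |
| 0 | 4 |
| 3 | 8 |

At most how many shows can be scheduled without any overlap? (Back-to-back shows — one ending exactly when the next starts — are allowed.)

Sorted by end: (1,2)  (0,3)  (0,4)  (5,6)  (3,8)  (6,9)  (7,12)  (11,13)  (11,16)
take (1,2); skip (0,3); skip (0,4); take (5,6); take (6,9); take (11,13).
Selected 4 shows.

4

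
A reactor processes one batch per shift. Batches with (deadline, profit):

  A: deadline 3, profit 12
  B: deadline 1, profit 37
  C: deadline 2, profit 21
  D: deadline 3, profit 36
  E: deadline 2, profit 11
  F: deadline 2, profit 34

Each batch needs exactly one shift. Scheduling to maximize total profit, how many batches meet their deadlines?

Profit order: B=37 D=36 F=34 C=21 A=12 E=11
Assign: B→slot 1, D→slot 3, F→slot 2, C skipped, A skipped, E skipped.
Slots: [1:B] [2:F] [3:D]
3 of 6 scheduled.

3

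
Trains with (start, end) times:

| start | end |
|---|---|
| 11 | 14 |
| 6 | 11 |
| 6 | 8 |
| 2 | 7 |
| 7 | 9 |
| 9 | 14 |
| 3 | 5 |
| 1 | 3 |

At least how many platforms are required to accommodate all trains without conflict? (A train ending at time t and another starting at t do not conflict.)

Events (time:±→running): 1:+→1 2:+→2 3:-→1 3:+→2 5:-→1 6:+→2 6:+→3 … peak 3.

3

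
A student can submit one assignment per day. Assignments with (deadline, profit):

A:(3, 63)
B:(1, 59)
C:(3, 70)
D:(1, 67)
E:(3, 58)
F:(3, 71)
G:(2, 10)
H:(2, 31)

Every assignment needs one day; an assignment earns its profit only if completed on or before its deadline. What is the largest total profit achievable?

Profit order: F=71 C=70 D=67 A=63 B=59 E=58 H=31 G=10
Assign: F→slot 3, C→slot 2, D→slot 1, A skipped, B skipped, E skipped, H skipped, G skipped.
Slots: [1:D] [2:C] [3:F]
Profit = 67 + 70 + 71 = 208

208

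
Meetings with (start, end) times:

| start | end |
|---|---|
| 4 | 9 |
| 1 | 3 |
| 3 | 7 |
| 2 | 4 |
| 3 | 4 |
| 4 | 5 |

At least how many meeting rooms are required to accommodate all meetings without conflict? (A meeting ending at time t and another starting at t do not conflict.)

The answer is the maximum number of intervals overlapping at any instant.
starts: [1, 2, 3, 3, 4, 4]
ends:   [3, 4, 4, 5, 7, 9]
s1→1 s2→2 e3→1 s3→2 s3→3  — peak 3.

3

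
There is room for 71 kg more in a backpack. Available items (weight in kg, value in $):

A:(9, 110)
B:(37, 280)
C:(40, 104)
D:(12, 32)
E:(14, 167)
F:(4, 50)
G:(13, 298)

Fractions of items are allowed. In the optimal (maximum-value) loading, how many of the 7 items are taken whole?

Sort by value per unit weight and fill in that order.
Ratios (sorted): G 22.92, F 12.50, A 12.22, E 11.93, B 7.57, D 2.67, C 2.60
take G (13 @ 298); take F (4 @ 50); take A (9 @ 110); take E (14 @ 167); take 31/37 of B → 234.59. Capacity used 71/71.
4 item(s) taken whole; one partial (take 31/37 of B).

4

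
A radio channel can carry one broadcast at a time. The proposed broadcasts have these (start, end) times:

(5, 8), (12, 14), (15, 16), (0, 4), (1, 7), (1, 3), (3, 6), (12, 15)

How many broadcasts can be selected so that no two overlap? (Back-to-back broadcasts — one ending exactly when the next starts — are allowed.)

Order by finish time; keep every interval that doesn't clash with the previous kept one.
By end time: (1,3), (0,4), (3,6), (1,7), (5,8), (12,14), (12,15), (15,16).
Pick (1,3); next start ≥ 3 → (3,6); next start ≥ 6 → (12,14); next start ≥ 14 → (15,16).
Selected 4 broadcasts.

4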